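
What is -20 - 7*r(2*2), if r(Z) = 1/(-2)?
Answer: -33/2 ≈ -16.500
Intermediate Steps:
r(Z) = -½
-20 - 7*r(2*2) = -20 - 7*(-½) = -20 + 7/2 = -33/2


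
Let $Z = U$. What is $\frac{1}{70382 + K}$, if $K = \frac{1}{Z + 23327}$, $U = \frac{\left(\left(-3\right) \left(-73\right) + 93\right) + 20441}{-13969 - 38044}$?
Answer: $\frac{1213286498}{85393530354249} \approx 1.4208 \cdot 10^{-5}$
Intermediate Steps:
$U = - \frac{20753}{52013}$ ($U = \frac{\left(219 + 93\right) + 20441}{-52013} = \left(312 + 20441\right) \left(- \frac{1}{52013}\right) = 20753 \left(- \frac{1}{52013}\right) = - \frac{20753}{52013} \approx -0.399$)
$Z = - \frac{20753}{52013} \approx -0.399$
$K = \frac{52013}{1213286498}$ ($K = \frac{1}{- \frac{20753}{52013} + 23327} = \frac{1}{\frac{1213286498}{52013}} = \frac{52013}{1213286498} \approx 4.287 \cdot 10^{-5}$)
$\frac{1}{70382 + K} = \frac{1}{70382 + \frac{52013}{1213286498}} = \frac{1}{\frac{85393530354249}{1213286498}} = \frac{1213286498}{85393530354249}$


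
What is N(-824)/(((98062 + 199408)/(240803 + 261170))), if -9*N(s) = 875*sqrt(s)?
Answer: -87845275*I*sqrt(206)/267723 ≈ -4709.4*I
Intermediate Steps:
N(s) = -875*sqrt(s)/9
N(-824)/(((98062 + 199408)/(240803 + 261170))) = (-1750*I*sqrt(206)/9)/(((98062 + 199408)/(240803 + 261170))) = (-1750*I*sqrt(206)/9)/((297470/501973)) = (-1750*I*sqrt(206)/9)/((297470*(1/501973))) = (-1750*I*sqrt(206)/9)/(297470/501973) = -1750*I*sqrt(206)/9*(501973/297470) = -87845275*I*sqrt(206)/267723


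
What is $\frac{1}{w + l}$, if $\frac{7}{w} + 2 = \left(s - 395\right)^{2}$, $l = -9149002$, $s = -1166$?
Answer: $- \frac{2436719}{22293547004431} \approx -1.093 \cdot 10^{-7}$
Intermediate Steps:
$w = \frac{7}{2436719}$ ($w = \frac{7}{-2 + \left(-1166 - 395\right)^{2}} = \frac{7}{-2 + \left(-1561\right)^{2}} = \frac{7}{-2 + 2436721} = \frac{7}{2436719} \approx 2.8727 \cdot 10^{-6}$)
$\frac{1}{w + l} = \frac{1}{\frac{7}{2436719} - 9149002} = \frac{1}{- \frac{22293547004431}{2436719}} = - \frac{2436719}{22293547004431}$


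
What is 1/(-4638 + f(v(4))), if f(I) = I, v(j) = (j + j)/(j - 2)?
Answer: -1/4634 ≈ -0.00021580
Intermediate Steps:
v(j) = 2*j/(-2 + j) (v(j) = (2*j)/(-2 + j) = 2*j/(-2 + j))
1/(-4638 + f(v(4))) = 1/(-4638 + 2*4/(-2 + 4)) = 1/(-4638 + 2*4/2) = 1/(-4638 + 2*4*(½)) = 1/(-4638 + 4) = 1/(-4634) = -1/4634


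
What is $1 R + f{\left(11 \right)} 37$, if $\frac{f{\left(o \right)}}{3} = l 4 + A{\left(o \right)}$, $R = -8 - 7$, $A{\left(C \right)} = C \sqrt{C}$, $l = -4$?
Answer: $-1791 + 1221 \sqrt{11} \approx 2258.6$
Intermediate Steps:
$A{\left(C \right)} = C^{\frac{3}{2}}$
$R = -15$ ($R = -8 - 7 = -15$)
$f{\left(o \right)} = -48 + 3 o^{\frac{3}{2}}$ ($f{\left(o \right)} = 3 \left(\left(-4\right) 4 + o^{\frac{3}{2}}\right) = 3 \left(-16 + o^{\frac{3}{2}}\right) = -48 + 3 o^{\frac{3}{2}}$)
$1 R + f{\left(11 \right)} 37 = 1 \left(-15\right) + \left(-48 + 3 \cdot 11^{\frac{3}{2}}\right) 37 = -15 + \left(-48 + 3 \cdot 11 \sqrt{11}\right) 37 = -15 + \left(-48 + 33 \sqrt{11}\right) 37 = -15 - \left(1776 - 1221 \sqrt{11}\right) = -1791 + 1221 \sqrt{11}$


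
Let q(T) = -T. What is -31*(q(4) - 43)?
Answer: 1457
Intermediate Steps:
-31*(q(4) - 43) = -31*(-1*4 - 43) = -31*(-4 - 43) = -31*(-47) = 1457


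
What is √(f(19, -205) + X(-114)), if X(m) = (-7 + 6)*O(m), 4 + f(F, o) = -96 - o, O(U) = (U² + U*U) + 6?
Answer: 3*I*√2877 ≈ 160.91*I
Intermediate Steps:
O(U) = 6 + 2*U² (O(U) = (U² + U²) + 6 = 2*U² + 6 = 6 + 2*U²)
f(F, o) = -100 - o (f(F, o) = -4 + (-96 - o) = -100 - o)
X(m) = -6 - 2*m² (X(m) = (-7 + 6)*(6 + 2*m²) = -(6 + 2*m²) = -6 - 2*m²)
√(f(19, -205) + X(-114)) = √((-100 - 1*(-205)) + (-6 - 2*(-114)²)) = √((-100 + 205) + (-6 - 2*12996)) = √(105 + (-6 - 25992)) = √(105 - 25998) = √(-25893) = 3*I*√2877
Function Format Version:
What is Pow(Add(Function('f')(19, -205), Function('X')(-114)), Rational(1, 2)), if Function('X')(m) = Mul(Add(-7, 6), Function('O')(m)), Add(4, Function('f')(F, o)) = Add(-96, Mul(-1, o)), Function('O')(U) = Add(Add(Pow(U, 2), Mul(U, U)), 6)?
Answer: Mul(3, I, Pow(2877, Rational(1, 2))) ≈ Mul(160.91, I)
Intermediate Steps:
Function('O')(U) = Add(6, Mul(2, Pow(U, 2))) (Function('O')(U) = Add(Add(Pow(U, 2), Pow(U, 2)), 6) = Add(Mul(2, Pow(U, 2)), 6) = Add(6, Mul(2, Pow(U, 2))))
Function('f')(F, o) = Add(-100, Mul(-1, o)) (Function('f')(F, o) = Add(-4, Add(-96, Mul(-1, o))) = Add(-100, Mul(-1, o)))
Function('X')(m) = Add(-6, Mul(-2, Pow(m, 2))) (Function('X')(m) = Mul(Add(-7, 6), Add(6, Mul(2, Pow(m, 2)))) = Mul(-1, Add(6, Mul(2, Pow(m, 2)))) = Add(-6, Mul(-2, Pow(m, 2))))
Pow(Add(Function('f')(19, -205), Function('X')(-114)), Rational(1, 2)) = Pow(Add(Add(-100, Mul(-1, -205)), Add(-6, Mul(-2, Pow(-114, 2)))), Rational(1, 2)) = Pow(Add(Add(-100, 205), Add(-6, Mul(-2, 12996))), Rational(1, 2)) = Pow(Add(105, Add(-6, -25992)), Rational(1, 2)) = Pow(Add(105, -25998), Rational(1, 2)) = Pow(-25893, Rational(1, 2)) = Mul(3, I, Pow(2877, Rational(1, 2)))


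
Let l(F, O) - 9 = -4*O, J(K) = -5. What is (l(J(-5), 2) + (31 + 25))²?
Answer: 3249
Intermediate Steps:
l(F, O) = 9 - 4*O
(l(J(-5), 2) + (31 + 25))² = ((9 - 4*2) + (31 + 25))² = ((9 - 8) + 56)² = (1 + 56)² = 57² = 3249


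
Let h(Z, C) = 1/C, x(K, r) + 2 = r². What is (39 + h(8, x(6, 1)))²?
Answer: 1444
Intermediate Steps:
x(K, r) = -2 + r²
(39 + h(8, x(6, 1)))² = (39 + 1/(-2 + 1²))² = (39 + 1/(-2 + 1))² = (39 + 1/(-1))² = (39 - 1)² = 38² = 1444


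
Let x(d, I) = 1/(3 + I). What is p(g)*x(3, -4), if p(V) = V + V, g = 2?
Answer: -4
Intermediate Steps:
p(V) = 2*V
p(g)*x(3, -4) = (2*2)/(3 - 4) = 4/(-1) = 4*(-1) = -4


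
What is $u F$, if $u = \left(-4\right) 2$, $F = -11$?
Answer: $88$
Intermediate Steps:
$u = -8$
$u F = \left(-8\right) \left(-11\right) = 88$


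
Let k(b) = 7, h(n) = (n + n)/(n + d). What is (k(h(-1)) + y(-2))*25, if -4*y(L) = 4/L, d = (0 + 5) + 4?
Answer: 375/2 ≈ 187.50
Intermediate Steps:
d = 9 (d = 5 + 4 = 9)
h(n) = 2*n/(9 + n) (h(n) = (n + n)/(n + 9) = (2*n)/(9 + n) = 2*n/(9 + n))
y(L) = -1/L
(k(h(-1)) + y(-2))*25 = (7 - 1/(-2))*25 = (7 - 1*(-½))*25 = (7 + ½)*25 = (15/2)*25 = 375/2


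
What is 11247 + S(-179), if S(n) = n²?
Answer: 43288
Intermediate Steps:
11247 + S(-179) = 11247 + (-179)² = 11247 + 32041 = 43288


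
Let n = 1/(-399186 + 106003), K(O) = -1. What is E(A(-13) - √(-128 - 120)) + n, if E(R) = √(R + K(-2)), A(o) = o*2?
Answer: -1/293183 + √(-27 - 2*I*√62) ≈ 1.4589 - 5.3971*I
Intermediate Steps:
A(o) = 2*o
E(R) = √(-1 + R) (E(R) = √(R - 1) = √(-1 + R))
n = -1/293183 (n = 1/(-293183) = -1/293183 ≈ -3.4108e-6)
E(A(-13) - √(-128 - 120)) + n = √(-1 + (2*(-13) - √(-128 - 120))) - 1/293183 = √(-1 + (-26 - √(-248))) - 1/293183 = √(-1 + (-26 - 2*I*√62)) - 1/293183 = √(-27 - 2*I*√62) - 1/293183 = -1/293183 + √(-27 - 2*I*√62)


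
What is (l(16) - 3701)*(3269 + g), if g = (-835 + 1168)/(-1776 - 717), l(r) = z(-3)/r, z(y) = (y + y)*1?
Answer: -6703012459/554 ≈ -1.2099e+7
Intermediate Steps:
z(y) = 2*y (z(y) = (2*y)*1 = 2*y)
l(r) = -6/r (l(r) = (2*(-3))/r = -6/r)
g = -37/277 (g = 333/(-2493) = 333*(-1/2493) = -37/277 ≈ -0.13357)
(l(16) - 3701)*(3269 + g) = (-6/16 - 3701)*(3269 - 37/277) = (-6*1/16 - 3701)*(905476/277) = (-3/8 - 3701)*(905476/277) = -29611/8*905476/277 = -6703012459/554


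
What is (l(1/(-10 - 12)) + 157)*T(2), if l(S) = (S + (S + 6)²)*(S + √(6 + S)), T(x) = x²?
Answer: 1654597/2662 + 17139*√2882/2662 ≈ 967.20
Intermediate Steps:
l(S) = (S + √(6 + S))*(S + (6 + S)²) (l(S) = (S + (6 + S)²)*(S + √(6 + S)) = (S + √(6 + S))*(S + (6 + S)²))
(l(1/(-10 - 12)) + 157)*T(2) = (((1/(-10 - 12))² + (6 + 1/(-10 - 12))^(5/2) + √(6 + 1/(-10 - 12))/(-10 - 12) + (6 + 1/(-10 - 12))²/(-10 - 12)) + 157)*2² = (((1/(-22))² + (6 + 1/(-22))^(5/2) + √(6 + 1/(-22))/(-22) + (6 + 1/(-22))²/(-22)) + 157)*4 = (((-1/22)² + (6 - 1/22)^(5/2) - √(6 - 1/22)/22 - (6 - 1/22)²/22) + 157)*4 = ((1/484 + (131/22)^(5/2) - √2882/484 - (131/22)²/22) + 157)*4 = ((1/484 + 17161*√2882/10648 - √2882/484 - 1/22*17161/484) + 157)*4 = ((1/484 + 17161*√2882/10648 - √2882/484 - 17161/10648) + 157)*4 = ((-17139/10648 + 17139*√2882/10648) + 157)*4 = (1654597/10648 + 17139*√2882/10648)*4 = 1654597/2662 + 17139*√2882/2662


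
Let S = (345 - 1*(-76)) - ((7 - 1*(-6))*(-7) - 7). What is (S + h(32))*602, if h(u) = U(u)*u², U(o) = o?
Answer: 20038774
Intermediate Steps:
h(u) = u³ (h(u) = u*u² = u³)
S = 519 (S = (345 + 76) - ((7 + 6)*(-7) - 7) = 421 - (13*(-7) - 7) = 421 - (-91 - 7) = 421 - 1*(-98) = 421 + 98 = 519)
(S + h(32))*602 = (519 + 32³)*602 = (519 + 32768)*602 = 33287*602 = 20038774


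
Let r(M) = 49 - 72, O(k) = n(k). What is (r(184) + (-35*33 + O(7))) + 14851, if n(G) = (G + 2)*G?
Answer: 13736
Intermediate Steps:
n(G) = G*(2 + G) (n(G) = (2 + G)*G = G*(2 + G))
O(k) = k*(2 + k)
r(M) = -23
(r(184) + (-35*33 + O(7))) + 14851 = (-23 + (-35*33 + 7*(2 + 7))) + 14851 = (-23 + (-1155 + 7*9)) + 14851 = (-23 + (-1155 + 63)) + 14851 = (-23 - 1092) + 14851 = -1115 + 14851 = 13736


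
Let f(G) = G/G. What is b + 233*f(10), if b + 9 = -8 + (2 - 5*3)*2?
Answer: 190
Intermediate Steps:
f(G) = 1
b = -43 (b = -9 + (-8 + (2 - 5*3)*2) = -9 + (-8 + (2 - 15)*2) = -9 + (-8 - 13*2) = -9 + (-8 - 26) = -9 - 34 = -43)
b + 233*f(10) = -43 + 233*1 = -43 + 233 = 190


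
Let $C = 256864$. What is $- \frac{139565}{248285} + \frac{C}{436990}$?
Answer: $\frac{278696889}{10849806215} \approx 0.025687$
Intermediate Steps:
$- \frac{139565}{248285} + \frac{C}{436990} = - \frac{139565}{248285} + \frac{256864}{436990} = \left(-139565\right) \frac{1}{248285} + 256864 \cdot \frac{1}{436990} = - \frac{27913}{49657} + \frac{128432}{218495} = \frac{278696889}{10849806215}$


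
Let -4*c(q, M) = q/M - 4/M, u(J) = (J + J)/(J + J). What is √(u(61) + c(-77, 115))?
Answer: √62215/230 ≈ 1.0845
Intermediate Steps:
u(J) = 1 (u(J) = (2*J)/((2*J)) = (2*J)*(1/(2*J)) = 1)
c(q, M) = 1/M - q/(4*M) (c(q, M) = -(q/M - 4/M)/4 = -(-4/M + q/M)/4 = 1/M - q/(4*M))
√(u(61) + c(-77, 115)) = √(1 + (¼)*(4 - 1*(-77))/115) = √(1 + (¼)*(1/115)*(4 + 77)) = √(1 + (¼)*(1/115)*81) = √(1 + 81/460) = √(541/460) = √62215/230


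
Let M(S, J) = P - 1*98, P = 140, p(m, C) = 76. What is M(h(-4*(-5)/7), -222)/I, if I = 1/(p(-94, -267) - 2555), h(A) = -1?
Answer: -104118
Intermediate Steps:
I = -1/2479 (I = 1/(76 - 2555) = 1/(-2479) = -1/2479 ≈ -0.00040339)
M(S, J) = 42 (M(S, J) = 140 - 1*98 = 140 - 98 = 42)
M(h(-4*(-5)/7), -222)/I = 42/(-1/2479) = 42*(-2479) = -104118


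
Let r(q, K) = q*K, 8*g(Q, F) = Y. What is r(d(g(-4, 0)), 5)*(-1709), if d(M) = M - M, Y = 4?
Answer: 0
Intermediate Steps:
g(Q, F) = 1/2 (g(Q, F) = (1/8)*4 = 1/2)
d(M) = 0
r(q, K) = K*q
r(d(g(-4, 0)), 5)*(-1709) = (5*0)*(-1709) = 0*(-1709) = 0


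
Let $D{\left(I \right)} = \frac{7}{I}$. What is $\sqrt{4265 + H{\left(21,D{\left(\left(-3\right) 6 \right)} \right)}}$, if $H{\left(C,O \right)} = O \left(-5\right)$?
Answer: $\frac{\sqrt{153610}}{6} \approx 65.322$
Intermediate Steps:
$H{\left(C,O \right)} = - 5 O$
$\sqrt{4265 + H{\left(21,D{\left(\left(-3\right) 6 \right)} \right)}} = \sqrt{4265 - 5 \frac{7}{\left(-3\right) 6}} = \sqrt{4265 - 5 \frac{7}{-18}} = \sqrt{4265 - 5 \cdot 7 \left(- \frac{1}{18}\right)} = \sqrt{4265 - - \frac{35}{18}} = \sqrt{4265 + \frac{35}{18}} = \sqrt{\frac{76805}{18}} = \frac{\sqrt{153610}}{6}$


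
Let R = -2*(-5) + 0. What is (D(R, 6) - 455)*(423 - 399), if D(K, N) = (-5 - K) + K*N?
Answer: -9840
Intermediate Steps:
R = 10 (R = 10 + 0 = 10)
D(K, N) = -5 - K + K*N
(D(R, 6) - 455)*(423 - 399) = ((-5 - 1*10 + 10*6) - 455)*(423 - 399) = ((-5 - 10 + 60) - 455)*24 = (45 - 455)*24 = -410*24 = -9840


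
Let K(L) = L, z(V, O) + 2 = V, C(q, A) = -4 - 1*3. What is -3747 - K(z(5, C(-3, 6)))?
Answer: -3750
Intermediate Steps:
C(q, A) = -7 (C(q, A) = -4 - 3 = -7)
z(V, O) = -2 + V
-3747 - K(z(5, C(-3, 6))) = -3747 - (-2 + 5) = -3747 - 1*3 = -3747 - 3 = -3750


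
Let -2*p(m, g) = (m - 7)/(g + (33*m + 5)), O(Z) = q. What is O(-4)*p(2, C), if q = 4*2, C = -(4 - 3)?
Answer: 2/7 ≈ 0.28571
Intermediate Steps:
C = -1 (C = -1*1 = -1)
q = 8
O(Z) = 8
p(m, g) = -(-7 + m)/(2*(5 + g + 33*m)) (p(m, g) = -(m - 7)/(2*(g + (33*m + 5))) = -(-7 + m)/(2*(g + (5 + 33*m))) = -(-7 + m)/(2*(5 + g + 33*m)))
O(-4)*p(2, C) = 8*((7 - 1*2)/(2*(5 - 1 + 33*2))) = 8*((7 - 2)/(2*(5 - 1 + 66))) = 8*((½)*5/70) = 8*((½)*(1/70)*5) = 8*(1/28) = 2/7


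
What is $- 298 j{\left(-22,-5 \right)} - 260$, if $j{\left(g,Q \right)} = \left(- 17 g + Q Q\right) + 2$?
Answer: $-119758$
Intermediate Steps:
$j{\left(g,Q \right)} = 2 + Q^{2} - 17 g$ ($j{\left(g,Q \right)} = \left(- 17 g + Q^{2}\right) + 2 = \left(Q^{2} - 17 g\right) + 2 = 2 + Q^{2} - 17 g$)
$- 298 j{\left(-22,-5 \right)} - 260 = - 298 \left(2 + \left(-5\right)^{2} - -374\right) - 260 = - 298 \left(2 + 25 + 374\right) - 260 = \left(-298\right) 401 - 260 = -119498 - 260 = -119758$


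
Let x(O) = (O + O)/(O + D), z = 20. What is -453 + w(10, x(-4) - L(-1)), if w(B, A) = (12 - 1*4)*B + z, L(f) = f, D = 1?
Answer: -353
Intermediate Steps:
x(O) = 2*O/(1 + O) (x(O) = (O + O)/(O + 1) = (2*O)/(1 + O) = 2*O/(1 + O))
w(B, A) = 20 + 8*B (w(B, A) = (12 - 1*4)*B + 20 = (12 - 4)*B + 20 = 8*B + 20 = 20 + 8*B)
-453 + w(10, x(-4) - L(-1)) = -453 + (20 + 8*10) = -453 + (20 + 80) = -453 + 100 = -353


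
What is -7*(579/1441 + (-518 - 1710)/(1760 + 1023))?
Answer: 1017667/364573 ≈ 2.7914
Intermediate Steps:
-7*(579/1441 + (-518 - 1710)/(1760 + 1023)) = -7*(579*(1/1441) - 2228/2783) = -7*(579/1441 - 2228*1/2783) = -7*(579/1441 - 2228/2783) = -7*(-145381/364573) = 1017667/364573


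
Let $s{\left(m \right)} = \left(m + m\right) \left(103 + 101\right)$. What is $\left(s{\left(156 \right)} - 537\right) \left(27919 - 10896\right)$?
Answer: $1074338553$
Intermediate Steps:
$s{\left(m \right)} = 408 m$ ($s{\left(m \right)} = 2 m 204 = 408 m$)
$\left(s{\left(156 \right)} - 537\right) \left(27919 - 10896\right) = \left(408 \cdot 156 - 537\right) \left(27919 - 10896\right) = \left(63648 - 537\right) \left(27919 - 10896\right) = 63111 \cdot 17023 = 1074338553$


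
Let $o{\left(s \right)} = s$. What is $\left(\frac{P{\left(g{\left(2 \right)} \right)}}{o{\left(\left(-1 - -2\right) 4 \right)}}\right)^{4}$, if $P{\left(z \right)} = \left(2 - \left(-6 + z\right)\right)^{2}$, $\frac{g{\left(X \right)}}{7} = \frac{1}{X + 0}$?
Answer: $\frac{43046721}{65536} \approx 656.84$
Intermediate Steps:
$g{\left(X \right)} = \frac{7}{X}$ ($g{\left(X \right)} = \frac{7}{X + 0} = \frac{7}{X}$)
$P{\left(z \right)} = \left(8 - z\right)^{2}$
$\left(\frac{P{\left(g{\left(2 \right)} \right)}}{o{\left(\left(-1 - -2\right) 4 \right)}}\right)^{4} = \left(\frac{\left(-8 + \frac{7}{2}\right)^{2}}{\left(-1 - -2\right) 4}\right)^{4} = \left(\frac{\left(-8 + 7 \cdot \frac{1}{2}\right)^{2}}{\left(-1 + 2\right) 4}\right)^{4} = \left(\frac{\left(-8 + \frac{7}{2}\right)^{2}}{1 \cdot 4}\right)^{4} = \left(\frac{\left(- \frac{9}{2}\right)^{2}}{4}\right)^{4} = \left(\frac{81}{4} \cdot \frac{1}{4}\right)^{4} = \left(\frac{81}{16}\right)^{4} = \frac{43046721}{65536}$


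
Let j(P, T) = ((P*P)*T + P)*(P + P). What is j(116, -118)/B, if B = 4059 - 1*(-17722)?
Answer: -368344544/21781 ≈ -16911.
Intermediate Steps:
j(P, T) = 2*P*(P + T*P**2) (j(P, T) = (P**2*T + P)*(2*P) = (T*P**2 + P)*(2*P) = (P + T*P**2)*(2*P) = 2*P*(P + T*P**2))
B = 21781 (B = 4059 + 17722 = 21781)
j(116, -118)/B = (2*116**2*(1 + 116*(-118)))/21781 = (2*13456*(1 - 13688))*(1/21781) = (2*13456*(-13687))*(1/21781) = -368344544*1/21781 = -368344544/21781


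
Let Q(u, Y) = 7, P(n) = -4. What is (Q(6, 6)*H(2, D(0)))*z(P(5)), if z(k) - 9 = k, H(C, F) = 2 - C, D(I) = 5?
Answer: 0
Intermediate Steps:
z(k) = 9 + k
(Q(6, 6)*H(2, D(0)))*z(P(5)) = (7*(2 - 1*2))*(9 - 4) = (7*(2 - 2))*5 = (7*0)*5 = 0*5 = 0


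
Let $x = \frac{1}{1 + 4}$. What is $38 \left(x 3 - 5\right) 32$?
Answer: $- \frac{26752}{5} \approx -5350.4$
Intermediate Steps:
$x = \frac{1}{5} \approx 0.2$
$38 \left(x 3 - 5\right) 32 = 38 \left(\frac{1}{5} \cdot 3 - 5\right) 32 = 38 \left(\frac{3}{5} - 5\right) 32 = 38 \left(- \frac{22}{5}\right) 32 = \left(- \frac{836}{5}\right) 32 = - \frac{26752}{5}$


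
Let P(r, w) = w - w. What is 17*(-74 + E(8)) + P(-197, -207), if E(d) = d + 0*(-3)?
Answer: -1122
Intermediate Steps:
P(r, w) = 0
E(d) = d (E(d) = d + 0 = d)
17*(-74 + E(8)) + P(-197, -207) = 17*(-74 + 8) + 0 = 17*(-66) + 0 = -1122 + 0 = -1122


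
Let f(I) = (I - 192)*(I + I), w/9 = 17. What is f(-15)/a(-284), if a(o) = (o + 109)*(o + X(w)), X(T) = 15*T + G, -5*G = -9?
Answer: -621/35224 ≈ -0.017630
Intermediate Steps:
w = 153 (w = 9*17 = 153)
G = 9/5 (G = -⅕*(-9) = 9/5 ≈ 1.8000)
X(T) = 9/5 + 15*T (X(T) = 15*T + 9/5 = 9/5 + 15*T)
f(I) = 2*I*(-192 + I) (f(I) = (-192 + I)*(2*I) = 2*I*(-192 + I))
a(o) = (109 + o)*(11484/5 + o) (a(o) = (o + 109)*(o + (9/5 + 15*153)) = (109 + o)*(o + (9/5 + 2295)) = (109 + o)*(o + 11484/5) = (109 + o)*(11484/5 + o))
f(-15)/a(-284) = (2*(-15)*(-192 - 15))/(1251756/5 + (-284)² + (12029/5)*(-284)) = (2*(-15)*(-207))/(1251756/5 + 80656 - 3416236/5) = 6210/(-352240) = 6210*(-1/352240) = -621/35224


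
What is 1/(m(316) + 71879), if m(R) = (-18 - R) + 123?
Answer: 1/71668 ≈ 1.3953e-5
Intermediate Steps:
m(R) = 105 - R
1/(m(316) + 71879) = 1/((105 - 1*316) + 71879) = 1/((105 - 316) + 71879) = 1/(-211 + 71879) = 1/71668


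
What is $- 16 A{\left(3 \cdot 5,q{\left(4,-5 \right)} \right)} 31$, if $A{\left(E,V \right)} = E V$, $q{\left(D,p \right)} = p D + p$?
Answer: $186000$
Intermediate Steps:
$q{\left(D,p \right)} = p + D p$ ($q{\left(D,p \right)} = D p + p = p + D p$)
$- 16 A{\left(3 \cdot 5,q{\left(4,-5 \right)} \right)} 31 = - 16 \cdot 3 \cdot 5 \left(- 5 \left(1 + 4\right)\right) 31 = - 16 \cdot 15 \left(\left(-5\right) 5\right) 31 = - 16 \cdot 15 \left(-25\right) 31 = \left(-16\right) \left(-375\right) 31 = 6000 \cdot 31 = 186000$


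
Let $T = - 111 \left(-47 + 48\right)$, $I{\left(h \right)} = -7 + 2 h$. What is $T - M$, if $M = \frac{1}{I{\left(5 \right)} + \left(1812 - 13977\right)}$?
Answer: $- \frac{1349981}{12162} \approx -111.0$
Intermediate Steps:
$M = - \frac{1}{12162}$ ($M = \frac{1}{\left(-7 + 2 \cdot 5\right) + \left(1812 - 13977\right)} = \frac{1}{\left(-7 + 10\right) + \left(1812 - 13977\right)} = \frac{1}{3 - 12165} = \frac{1}{-12162} = - \frac{1}{12162} \approx -8.2223 \cdot 10^{-5}$)
$T = -111$ ($T = \left(-111\right) 1 = -111$)
$T - M = -111 - - \frac{1}{12162} = -111 + \frac{1}{12162} = - \frac{1349981}{12162}$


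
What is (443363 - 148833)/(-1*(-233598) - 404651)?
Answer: -294530/171053 ≈ -1.7219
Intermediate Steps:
(443363 - 148833)/(-1*(-233598) - 404651) = 294530/(233598 - 404651) = 294530/(-171053) = 294530*(-1/171053) = -294530/171053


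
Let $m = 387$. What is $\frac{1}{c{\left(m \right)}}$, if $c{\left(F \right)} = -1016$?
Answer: $- \frac{1}{1016} \approx -0.00098425$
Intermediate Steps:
$\frac{1}{c{\left(m \right)}} = \frac{1}{-1016} = - \frac{1}{1016}$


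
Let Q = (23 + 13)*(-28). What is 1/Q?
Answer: -1/1008 ≈ -0.00099206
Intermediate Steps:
Q = -1008 (Q = 36*(-28) = -1008)
1/Q = 1/(-1008) = -1/1008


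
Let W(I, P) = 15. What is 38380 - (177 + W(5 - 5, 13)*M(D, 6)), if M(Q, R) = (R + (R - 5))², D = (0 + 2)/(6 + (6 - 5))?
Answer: 37468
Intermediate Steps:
D = 2/7 (D = 2/(6 + 1) = 2/7 ≈ 0.28571)
M(Q, R) = (-5 + 2*R)² (M(Q, R) = (R + (-5 + R))² = (-5 + 2*R)²)
38380 - (177 + W(5 - 5, 13)*M(D, 6)) = 38380 - (177 + 15*(-5 + 2*6)²) = 38380 - (177 + 15*(-5 + 12)²) = 38380 - (177 + 15*7²) = 38380 - (177 + 15*49) = 38380 - (177 + 735) = 38380 - 1*912 = 38380 - 912 = 37468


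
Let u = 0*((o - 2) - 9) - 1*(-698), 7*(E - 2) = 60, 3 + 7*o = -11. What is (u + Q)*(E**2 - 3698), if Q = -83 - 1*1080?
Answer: 81712590/49 ≈ 1.6676e+6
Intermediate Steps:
o = -2 (o = -3/7 + (1/7)*(-11) = -3/7 - 11/7 = -2)
E = 74/7 (E = 2 + (1/7)*60 = 2 + 60/7 = 74/7 ≈ 10.571)
Q = -1163 (Q = -83 - 1080 = -1163)
u = 698 (u = 0*((-2 - 2) - 9) - 1*(-698) = 0*(-4 - 9) + 698 = 0*(-13) + 698 = 0 + 698 = 698)
(u + Q)*(E**2 - 3698) = (698 - 1163)*((74/7)**2 - 3698) = -465*(5476/49 - 3698) = -465*(-175726/49) = 81712590/49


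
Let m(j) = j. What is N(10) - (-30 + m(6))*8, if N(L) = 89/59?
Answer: 11417/59 ≈ 193.51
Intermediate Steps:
N(L) = 89/59 (N(L) = 89*(1/59) = 89/59)
N(10) - (-30 + m(6))*8 = 89/59 - (-30 + 6)*8 = 89/59 - (-24)*8 = 89/59 - 1*(-192) = 89/59 + 192 = 11417/59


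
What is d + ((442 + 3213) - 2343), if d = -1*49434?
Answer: -48122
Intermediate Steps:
d = -49434
d + ((442 + 3213) - 2343) = -49434 + ((442 + 3213) - 2343) = -49434 + (3655 - 2343) = -49434 + 1312 = -48122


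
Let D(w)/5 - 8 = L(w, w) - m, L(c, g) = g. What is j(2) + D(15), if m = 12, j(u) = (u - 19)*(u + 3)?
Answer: -30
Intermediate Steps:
j(u) = (-19 + u)*(3 + u)
D(w) = -20 + 5*w (D(w) = 40 + 5*(w - 1*12) = 40 + 5*(w - 12) = 40 + 5*(-12 + w) = 40 + (-60 + 5*w) = -20 + 5*w)
j(2) + D(15) = (-57 + 2² - 16*2) + (-20 + 5*15) = (-57 + 4 - 32) + (-20 + 75) = -85 + 55 = -30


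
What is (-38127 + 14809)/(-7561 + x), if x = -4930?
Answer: 23318/12491 ≈ 1.8668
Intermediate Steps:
(-38127 + 14809)/(-7561 + x) = (-38127 + 14809)/(-7561 - 4930) = -23318/(-12491) = -23318*(-1/12491) = 23318/12491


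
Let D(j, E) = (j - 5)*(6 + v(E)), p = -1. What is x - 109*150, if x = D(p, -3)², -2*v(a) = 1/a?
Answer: -14981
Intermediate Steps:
v(a) = -1/(2*a)
D(j, E) = (-5 + j)*(6 - 1/(2*E)) (D(j, E) = (j - 5)*(6 - 1/(2*E)) = (-5 + j)*(6 - 1/(2*E)))
x = 1369 (x = ((½)*(5 - 1*(-1) + 12*(-3)*(-5 - 1))/(-3))² = ((½)*(-⅓)*(5 + 1 + 12*(-3)*(-6)))² = ((½)*(-⅓)*(5 + 1 + 216))² = ((½)*(-⅓)*222)² = (-37)² = 1369)
x - 109*150 = 1369 - 109*150 = 1369 - 16350 = -14981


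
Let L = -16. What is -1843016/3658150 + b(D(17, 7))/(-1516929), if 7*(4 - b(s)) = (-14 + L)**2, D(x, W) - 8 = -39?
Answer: -9783440509124/19422038374725 ≈ -0.50373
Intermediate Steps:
D(x, W) = -31 (D(x, W) = 8 - 39 = -31)
b(s) = -872/7 (b(s) = 4 - (-14 - 16)**2/7 = 4 - 1/7*(-30)**2 = 4 - 1/7*900 = 4 - 900/7 = -872/7)
-1843016/3658150 + b(D(17, 7))/(-1516929) = -1843016/3658150 - 872/7/(-1516929) = -1843016*1/3658150 - 872/7*(-1/1516929) = -921508/1829075 + 872/10618503 = -9783440509124/19422038374725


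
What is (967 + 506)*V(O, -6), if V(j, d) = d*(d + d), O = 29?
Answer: 106056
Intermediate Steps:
V(j, d) = 2*d**2 (V(j, d) = d*(2*d) = 2*d**2)
(967 + 506)*V(O, -6) = (967 + 506)*(2*(-6)**2) = 1473*(2*36) = 1473*72 = 106056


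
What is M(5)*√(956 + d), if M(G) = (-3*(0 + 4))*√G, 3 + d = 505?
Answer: -324*√10 ≈ -1024.6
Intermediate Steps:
d = 502 (d = -3 + 505 = 502)
M(G) = -12*√G (M(G) = (-3*4)*√G = -12*√G)
M(5)*√(956 + d) = (-12*√5)*√(956 + 502) = (-12*√5)*√1458 = (-12*√5)*(27*√2) = -324*√10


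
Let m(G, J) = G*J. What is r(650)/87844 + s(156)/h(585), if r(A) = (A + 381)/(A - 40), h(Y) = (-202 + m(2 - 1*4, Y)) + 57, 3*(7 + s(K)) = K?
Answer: -481992407/14092812920 ≈ -0.034201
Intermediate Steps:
s(K) = -7 + K/3
h(Y) = -145 - 2*Y (h(Y) = (-202 + (2 - 1*4)*Y) + 57 = (-202 + (2 - 4)*Y) + 57 = (-202 - 2*Y) + 57 = -145 - 2*Y)
r(A) = (381 + A)/(-40 + A)
r(650)/87844 + s(156)/h(585) = ((381 + 650)/(-40 + 650))/87844 + (-7 + (1/3)*156)/(-145 - 2*585) = (1031/610)*(1/87844) + (-7 + 52)/(-145 - 1170) = ((1/610)*1031)*(1/87844) + 45/(-1315) = (1031/610)*(1/87844) + 45*(-1/1315) = 1031/53584840 - 9/263 = -481992407/14092812920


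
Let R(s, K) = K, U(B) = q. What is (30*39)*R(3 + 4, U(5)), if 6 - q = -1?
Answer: 8190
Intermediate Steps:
q = 7 (q = 6 - 1*(-1) = 6 + 1 = 7)
U(B) = 7
(30*39)*R(3 + 4, U(5)) = (30*39)*7 = 1170*7 = 8190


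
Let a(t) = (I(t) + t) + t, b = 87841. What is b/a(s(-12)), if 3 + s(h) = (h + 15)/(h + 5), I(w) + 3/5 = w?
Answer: -3074435/381 ≈ -8069.4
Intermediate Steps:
I(w) = -3/5 + w
s(h) = -3 + (15 + h)/(5 + h) (s(h) = -3 + (h + 15)/(h + 5) = -3 + (15 + h)/(5 + h))
a(t) = -3/5 + 3*t (a(t) = ((-3/5 + t) + t) + t = (-3/5 + 2*t) + t = -3/5 + 3*t)
b/a(s(-12)) = 87841/(-3/5 + 3*(-2*(-12)/(5 - 12))) = 87841/(-3/5 + 3*(-2*(-12)/(-7))) = 87841/(-3/5 + 3*(-2*(-12)*(-1/7))) = 87841/(-3/5 + 3*(-24/7)) = 87841/(-3/5 - 72/7) = 87841/(-381/35) = 87841*(-35/381) = -3074435/381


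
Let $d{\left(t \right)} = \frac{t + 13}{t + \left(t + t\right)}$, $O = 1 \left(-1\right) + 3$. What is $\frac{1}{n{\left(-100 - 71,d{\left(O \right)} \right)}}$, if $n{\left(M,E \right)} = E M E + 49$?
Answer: $- \frac{4}{4079} \approx -0.00098063$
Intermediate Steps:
$O = 2$ ($O = -1 + 3 = 2$)
$d{\left(t \right)} = \frac{13 + t}{3 t}$ ($d{\left(t \right)} = \frac{13 + t}{t + 2 t} = \frac{13 + t}{3 t}$)
$n{\left(M,E \right)} = 49 + M E^{2}$ ($n{\left(M,E \right)} = M E^{2} + 49 = 49 + M E^{2}$)
$\frac{1}{n{\left(-100 - 71,d{\left(O \right)} \right)}} = \frac{1}{49 + \left(-100 - 71\right) \left(\frac{13 + 2}{3 \cdot 2}\right)^{2}} = \frac{1}{49 - 171 \left(\frac{1}{3} \cdot \frac{1}{2} \cdot 15\right)^{2}} = \frac{1}{49 - 171 \left(\frac{5}{2}\right)^{2}} = \frac{1}{49 - \frac{4275}{4}} = \frac{1}{- \frac{4079}{4}} = - \frac{4}{4079}$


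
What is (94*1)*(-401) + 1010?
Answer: -36684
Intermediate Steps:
(94*1)*(-401) + 1010 = 94*(-401) + 1010 = -37694 + 1010 = -36684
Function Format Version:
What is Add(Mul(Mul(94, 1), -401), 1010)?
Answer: -36684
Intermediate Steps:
Add(Mul(Mul(94, 1), -401), 1010) = Add(Mul(94, -401), 1010) = Add(-37694, 1010) = -36684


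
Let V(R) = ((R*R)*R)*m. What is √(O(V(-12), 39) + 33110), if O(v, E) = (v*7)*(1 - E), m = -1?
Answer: I*√426538 ≈ 653.1*I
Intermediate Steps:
V(R) = -R³ (V(R) = ((R*R)*R)*(-1) = (R²*R)*(-1) = R³*(-1) = -R³)
O(v, E) = 7*v*(1 - E) (O(v, E) = (7*v)*(1 - E) = 7*v*(1 - E))
√(O(V(-12), 39) + 33110) = √(7*(-1*(-12)³)*(1 - 1*39) + 33110) = √(7*(-1*(-1728))*(1 - 39) + 33110) = √(7*1728*(-38) + 33110) = √(-459648 + 33110) = √(-426538) = I*√426538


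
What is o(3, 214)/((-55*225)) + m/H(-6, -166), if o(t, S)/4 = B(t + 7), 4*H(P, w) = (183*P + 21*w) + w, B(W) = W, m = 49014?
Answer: -9705532/235125 ≈ -41.278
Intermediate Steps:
H(P, w) = 11*w/2 + 183*P/4 (H(P, w) = ((183*P + 21*w) + w)/4 = ((21*w + 183*P) + w)/4 = (22*w + 183*P)/4 = 11*w/2 + 183*P/4)
o(t, S) = 28 + 4*t (o(t, S) = 4*(t + 7) = 4*(7 + t) = 28 + 4*t)
o(3, 214)/((-55*225)) + m/H(-6, -166) = (28 + 4*3)/((-55*225)) + 49014/((11/2)*(-166) + (183/4)*(-6)) = (28 + 12)/(-12375) + 49014/(-913 - 549/2) = 40*(-1/12375) + 49014/(-2375/2) = -8/2475 + 49014*(-2/2375) = -8/2475 - 98028/2375 = -9705532/235125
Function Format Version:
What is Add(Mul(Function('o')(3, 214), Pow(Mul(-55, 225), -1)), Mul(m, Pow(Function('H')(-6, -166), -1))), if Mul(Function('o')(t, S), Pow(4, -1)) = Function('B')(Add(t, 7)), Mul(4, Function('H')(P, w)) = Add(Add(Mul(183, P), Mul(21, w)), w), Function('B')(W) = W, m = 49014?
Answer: Rational(-9705532, 235125) ≈ -41.278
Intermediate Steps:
Function('H')(P, w) = Add(Mul(Rational(11, 2), w), Mul(Rational(183, 4), P)) (Function('H')(P, w) = Mul(Rational(1, 4), Add(Add(Mul(183, P), Mul(21, w)), w)) = Mul(Rational(1, 4), Add(Add(Mul(21, w), Mul(183, P)), w)) = Mul(Rational(1, 4), Add(Mul(22, w), Mul(183, P))) = Add(Mul(Rational(11, 2), w), Mul(Rational(183, 4), P)))
Function('o')(t, S) = Add(28, Mul(4, t)) (Function('o')(t, S) = Mul(4, Add(t, 7)) = Mul(4, Add(7, t)) = Add(28, Mul(4, t)))
Add(Mul(Function('o')(3, 214), Pow(Mul(-55, 225), -1)), Mul(m, Pow(Function('H')(-6, -166), -1))) = Add(Mul(Add(28, Mul(4, 3)), Pow(Mul(-55, 225), -1)), Mul(49014, Pow(Add(Mul(Rational(11, 2), -166), Mul(Rational(183, 4), -6)), -1))) = Add(Mul(Add(28, 12), Pow(-12375, -1)), Mul(49014, Pow(Add(-913, Rational(-549, 2)), -1))) = Add(Mul(40, Rational(-1, 12375)), Mul(49014, Pow(Rational(-2375, 2), -1))) = Add(Rational(-8, 2475), Mul(49014, Rational(-2, 2375))) = Add(Rational(-8, 2475), Rational(-98028, 2375)) = Rational(-9705532, 235125)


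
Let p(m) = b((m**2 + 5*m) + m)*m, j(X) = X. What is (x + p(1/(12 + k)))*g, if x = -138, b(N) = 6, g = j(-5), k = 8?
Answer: 1377/2 ≈ 688.50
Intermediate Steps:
g = -5
p(m) = 6*m
(x + p(1/(12 + k)))*g = (-138 + 6/(12 + 8))*(-5) = (-138 + 6/20)*(-5) = (-138 + 6*(1/20))*(-5) = (-138 + 3/10)*(-5) = -1377/10*(-5) = 1377/2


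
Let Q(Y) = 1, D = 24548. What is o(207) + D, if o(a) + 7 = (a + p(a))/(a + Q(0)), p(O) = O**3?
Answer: 6987239/104 ≈ 67185.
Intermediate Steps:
o(a) = -7 + (a + a**3)/(1 + a) (o(a) = -7 + (a + a**3)/(a + 1) = -7 + (a + a**3)/(1 + a))
o(207) + D = (-7 + 207**3 - 6*207)/(1 + 207) + 24548 = (-7 + 8869743 - 1242)/208 + 24548 = (1/208)*8868494 + 24548 = 4434247/104 + 24548 = 6987239/104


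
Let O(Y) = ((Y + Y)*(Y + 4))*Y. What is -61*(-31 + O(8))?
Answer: -91805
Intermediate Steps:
O(Y) = 2*Y²*(4 + Y) (O(Y) = ((2*Y)*(4 + Y))*Y = (2*Y*(4 + Y))*Y = 2*Y²*(4 + Y))
-61*(-31 + O(8)) = -61*(-31 + 2*8²*(4 + 8)) = -61*(-31 + 2*64*12) = -61*(-31 + 1536) = -61*1505 = -91805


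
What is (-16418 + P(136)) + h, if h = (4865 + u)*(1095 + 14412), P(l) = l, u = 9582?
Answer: 224013347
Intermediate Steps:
h = 224029629 (h = (4865 + 9582)*(1095 + 14412) = 14447*15507 = 224029629)
(-16418 + P(136)) + h = (-16418 + 136) + 224029629 = -16282 + 224029629 = 224013347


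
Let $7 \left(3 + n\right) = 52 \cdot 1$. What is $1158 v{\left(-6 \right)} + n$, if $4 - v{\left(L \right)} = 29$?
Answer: $- \frac{202619}{7} \approx -28946.0$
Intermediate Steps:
$v{\left(L \right)} = -25$ ($v{\left(L \right)} = 4 - 29 = -25$)
$n = \frac{31}{7}$ ($n = -3 + \frac{52 \cdot 1}{7} = -3 + \frac{1}{7} \cdot 52 = -3 + \frac{52}{7} = \frac{31}{7} \approx 4.4286$)
$1158 v{\left(-6 \right)} + n = 1158 \left(-25\right) + \frac{31}{7} = -28950 + \frac{31}{7} = - \frac{202619}{7}$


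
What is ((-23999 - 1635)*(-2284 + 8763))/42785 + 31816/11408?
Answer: -236663754291/61011410 ≈ -3879.0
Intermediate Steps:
((-23999 - 1635)*(-2284 + 8763))/42785 + 31816/11408 = -25634*6479*(1/42785) + 31816*(1/11408) = -166082686*1/42785 + 3977/1426 = -166082686/42785 + 3977/1426 = -236663754291/61011410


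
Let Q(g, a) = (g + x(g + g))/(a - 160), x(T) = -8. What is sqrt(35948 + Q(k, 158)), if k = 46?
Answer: sqrt(35929) ≈ 189.55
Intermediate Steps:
Q(g, a) = (-8 + g)/(-160 + a) (Q(g, a) = (g - 8)/(a - 160) = (-8 + g)/(-160 + a))
sqrt(35948 + Q(k, 158)) = sqrt(35948 + (-8 + 46)/(-160 + 158)) = sqrt(35948 + 38/(-2)) = sqrt(35948 - 1/2*38) = sqrt(35948 - 19) = sqrt(35929)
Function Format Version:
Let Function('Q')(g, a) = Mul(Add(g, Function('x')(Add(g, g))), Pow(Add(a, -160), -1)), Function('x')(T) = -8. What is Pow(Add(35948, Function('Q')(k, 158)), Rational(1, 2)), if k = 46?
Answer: Pow(35929, Rational(1, 2)) ≈ 189.55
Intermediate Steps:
Function('Q')(g, a) = Mul(Pow(Add(-160, a), -1), Add(-8, g)) (Function('Q')(g, a) = Mul(Add(g, -8), Pow(Add(a, -160), -1)) = Mul(Add(-8, g), Pow(Add(-160, a), -1)) = Mul(Pow(Add(-160, a), -1), Add(-8, g)))
Pow(Add(35948, Function('Q')(k, 158)), Rational(1, 2)) = Pow(Add(35948, Mul(Pow(Add(-160, 158), -1), Add(-8, 46))), Rational(1, 2)) = Pow(Add(35948, Mul(Pow(-2, -1), 38)), Rational(1, 2)) = Pow(Add(35948, Mul(Rational(-1, 2), 38)), Rational(1, 2)) = Pow(Add(35948, -19), Rational(1, 2)) = Pow(35929, Rational(1, 2))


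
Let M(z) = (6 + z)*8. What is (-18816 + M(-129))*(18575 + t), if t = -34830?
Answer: 321849000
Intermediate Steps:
M(z) = 48 + 8*z
(-18816 + M(-129))*(18575 + t) = (-18816 + (48 + 8*(-129)))*(18575 - 34830) = (-18816 + (48 - 1032))*(-16255) = (-18816 - 984)*(-16255) = -19800*(-16255) = 321849000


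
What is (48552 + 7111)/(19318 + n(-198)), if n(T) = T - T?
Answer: 55663/19318 ≈ 2.8814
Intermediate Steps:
n(T) = 0
(48552 + 7111)/(19318 + n(-198)) = (48552 + 7111)/(19318 + 0) = 55663/19318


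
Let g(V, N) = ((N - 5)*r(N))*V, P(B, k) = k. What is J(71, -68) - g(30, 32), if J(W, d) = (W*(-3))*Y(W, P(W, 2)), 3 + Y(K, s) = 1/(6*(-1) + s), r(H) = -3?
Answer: 12489/4 ≈ 3122.3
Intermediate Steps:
Y(K, s) = -3 + 1/(-6 + s) (Y(K, s) = -3 + 1/(6*(-1) + s) = -3 + 1/(-6 + s))
J(W, d) = 39*W/4 (J(W, d) = (W*(-3))*((19 - 3*2)/(-6 + 2)) = (-3*W)*((19 - 6)/(-4)) = (-3*W)*(-1/4*13) = -3*W*(-13/4) = 39*W/4)
g(V, N) = V*(15 - 3*N) (g(V, N) = ((N - 5)*(-3))*V = ((-5 + N)*(-3))*V = (15 - 3*N)*V = V*(15 - 3*N))
J(71, -68) - g(30, 32) = (39/4)*71 - 3*30*(5 - 1*32) = 2769/4 - 3*30*(5 - 32) = 2769/4 - 3*30*(-27) = 2769/4 - 1*(-2430) = 2769/4 + 2430 = 12489/4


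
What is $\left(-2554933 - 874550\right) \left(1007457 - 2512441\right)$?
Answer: $5161317043272$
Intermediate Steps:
$\left(-2554933 - 874550\right) \left(1007457 - 2512441\right) = \left(-3429483\right) \left(-1504984\right) = 5161317043272$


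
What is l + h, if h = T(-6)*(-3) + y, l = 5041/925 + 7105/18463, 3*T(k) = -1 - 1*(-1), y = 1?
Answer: 3154659/461575 ≈ 6.8346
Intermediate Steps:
T(k) = 0 (T(k) = (-1 - 1*(-1))/3 = (-1 + 1)/3 = (⅓)*0 = 0)
l = 2693084/461575 (l = 5041*(1/925) + 7105*(1/18463) = 5041/925 + 7105/18463 = 2693084/461575 ≈ 5.8346)
h = 1 (h = 0*(-3) + 1 = 0 + 1 = 1)
l + h = 2693084/461575 + 1 = 3154659/461575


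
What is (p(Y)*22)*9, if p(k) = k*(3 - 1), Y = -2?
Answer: -792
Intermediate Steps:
p(k) = 2*k (p(k) = k*2 = 2*k)
(p(Y)*22)*9 = ((2*(-2))*22)*9 = -4*22*9 = -88*9 = -792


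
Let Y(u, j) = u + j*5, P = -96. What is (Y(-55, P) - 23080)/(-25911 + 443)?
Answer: 23615/25468 ≈ 0.92724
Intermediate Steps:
Y(u, j) = u + 5*j
(Y(-55, P) - 23080)/(-25911 + 443) = ((-55 + 5*(-96)) - 23080)/(-25911 + 443) = ((-55 - 480) - 23080)/(-25468) = (-535 - 23080)*(-1/25468) = -23615*(-1/25468) = 23615/25468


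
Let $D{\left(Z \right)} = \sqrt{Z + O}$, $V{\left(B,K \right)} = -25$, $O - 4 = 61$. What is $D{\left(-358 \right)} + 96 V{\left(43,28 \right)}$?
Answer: $-2400 + i \sqrt{293} \approx -2400.0 + 17.117 i$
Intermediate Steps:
$O = 65$ ($O = 4 + 61 = 65$)
$D{\left(Z \right)} = \sqrt{65 + Z}$ ($D{\left(Z \right)} = \sqrt{Z + 65} = \sqrt{65 + Z}$)
$D{\left(-358 \right)} + 96 V{\left(43,28 \right)} = \sqrt{65 - 358} + 96 \left(-25\right) = \sqrt{-293} - 2400 = i \sqrt{293} - 2400 = -2400 + i \sqrt{293}$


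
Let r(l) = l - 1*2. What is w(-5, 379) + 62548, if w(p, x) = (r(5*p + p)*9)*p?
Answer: 63988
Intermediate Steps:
r(l) = -2 + l (r(l) = l - 2 = -2 + l)
w(p, x) = p*(-18 + 54*p) (w(p, x) = ((-2 + (5*p + p))*9)*p = ((-2 + 6*p)*9)*p = (-18 + 54*p)*p = p*(-18 + 54*p))
w(-5, 379) + 62548 = 18*(-5)*(-1 + 3*(-5)) + 62548 = 18*(-5)*(-1 - 15) + 62548 = 18*(-5)*(-16) + 62548 = 1440 + 62548 = 63988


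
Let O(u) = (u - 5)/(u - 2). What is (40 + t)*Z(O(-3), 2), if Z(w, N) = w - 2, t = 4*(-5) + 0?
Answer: -8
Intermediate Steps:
t = -20 (t = -20 + 0 = -20)
O(u) = (-5 + u)/(-2 + u)
Z(w, N) = -2 + w
(40 + t)*Z(O(-3), 2) = (40 - 20)*(-2 + (-5 - 3)/(-2 - 3)) = 20*(-2 - 8/(-5)) = 20*(-2 - 1/5*(-8)) = 20*(-2 + 8/5) = 20*(-2/5) = -8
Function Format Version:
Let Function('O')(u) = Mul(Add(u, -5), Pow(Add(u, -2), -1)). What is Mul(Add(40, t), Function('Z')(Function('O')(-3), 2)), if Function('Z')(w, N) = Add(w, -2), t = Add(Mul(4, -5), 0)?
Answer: -8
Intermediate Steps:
t = -20 (t = Add(-20, 0) = -20)
Function('O')(u) = Mul(Pow(Add(-2, u), -1), Add(-5, u)) (Function('O')(u) = Mul(Add(-5, u), Pow(Add(-2, u), -1)) = Mul(Pow(Add(-2, u), -1), Add(-5, u)))
Function('Z')(w, N) = Add(-2, w)
Mul(Add(40, t), Function('Z')(Function('O')(-3), 2)) = Mul(Add(40, -20), Add(-2, Mul(Pow(Add(-2, -3), -1), Add(-5, -3)))) = Mul(20, Add(-2, Mul(Pow(-5, -1), -8))) = Mul(20, Add(-2, Mul(Rational(-1, 5), -8))) = Mul(20, Add(-2, Rational(8, 5))) = Mul(20, Rational(-2, 5)) = -8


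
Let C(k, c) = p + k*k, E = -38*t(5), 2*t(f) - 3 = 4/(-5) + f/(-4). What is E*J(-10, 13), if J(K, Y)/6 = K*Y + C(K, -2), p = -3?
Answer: 35739/10 ≈ 3573.9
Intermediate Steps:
t(f) = 11/10 - f/8 (t(f) = 3/2 + (4/(-5) + f/(-4))/2 = 3/2 + (4*(-1/5) + f*(-1/4))/2 = 3/2 + (-4/5 - f/4)/2 = 3/2 + (-2/5 - f/8) = 11/10 - f/8)
E = -361/20 (E = -38*(11/10 - 1/8*5) = -38*(11/10 - 5/8) = -38*19/40 = -361/20 ≈ -18.050)
C(k, c) = -3 + k**2 (C(k, c) = -3 + k*k = -3 + k**2)
J(K, Y) = -18 + 6*K**2 + 6*K*Y (J(K, Y) = 6*(K*Y + (-3 + K**2)) = 6*(-3 + K**2 + K*Y) = -18 + 6*K**2 + 6*K*Y)
E*J(-10, 13) = -361*(-18 + 6*(-10)**2 + 6*(-10)*13)/20 = -361*(-18 + 6*100 - 780)/20 = -361*(-18 + 600 - 780)/20 = -361/20*(-198) = 35739/10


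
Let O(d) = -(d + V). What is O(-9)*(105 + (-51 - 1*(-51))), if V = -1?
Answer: 1050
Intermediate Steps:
O(d) = 1 - d (O(d) = -(d - 1) = -(-1 + d) = 1 - d)
O(-9)*(105 + (-51 - 1*(-51))) = (1 - 1*(-9))*(105 + (-51 - 1*(-51))) = (1 + 9)*(105 + (-51 + 51)) = 10*(105 + 0) = 10*105 = 1050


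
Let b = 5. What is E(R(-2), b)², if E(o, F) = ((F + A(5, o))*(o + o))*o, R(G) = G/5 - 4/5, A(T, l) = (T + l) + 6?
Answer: 28387584/15625 ≈ 1816.8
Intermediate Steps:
A(T, l) = 6 + T + l
R(G) = -⅘ + G/5 (R(G) = G*(⅕) - 4*⅕ = G/5 - ⅘ = -⅘ + G/5)
E(o, F) = 2*o²*(11 + F + o) (E(o, F) = ((F + (6 + 5 + o))*(o + o))*o = ((F + (11 + o))*(2*o))*o = ((11 + F + o)*(2*o))*o = (2*o*(11 + F + o))*o = 2*o²*(11 + F + o))
E(R(-2), b)² = (2*(-⅘ + (⅕)*(-2))²*(11 + 5 + (-⅘ + (⅕)*(-2))))² = (2*(-⅘ - ⅖)²*(11 + 5 + (-⅘ - ⅖)))² = (2*(-6/5)²*(11 + 5 - 6/5))² = (2*(36/25)*(74/5))² = (5328/125)² = 28387584/15625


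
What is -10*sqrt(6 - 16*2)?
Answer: -10*I*sqrt(26) ≈ -50.99*I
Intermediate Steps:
-10*sqrt(6 - 16*2) = -10*sqrt(6 - 32) = -10*I*sqrt(26)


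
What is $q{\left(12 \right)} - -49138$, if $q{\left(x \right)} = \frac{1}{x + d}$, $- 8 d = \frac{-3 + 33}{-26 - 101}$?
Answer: $\frac{300282826}{6111} \approx 49138.0$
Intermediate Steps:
$d = \frac{15}{508}$ ($d = - \frac{\left(-3 + 33\right) \frac{1}{-26 - 101}}{8} = - \frac{30 \frac{1}{-127}}{8} = - \frac{30 \left(- \frac{1}{127}\right)}{8} = \left(- \frac{1}{8}\right) \left(- \frac{30}{127}\right) = \frac{15}{508} \approx 0.029528$)
$q{\left(x \right)} = \frac{1}{\frac{15}{508} + x}$ ($q{\left(x \right)} = \frac{1}{x + \frac{15}{508}} = \frac{1}{\frac{15}{508} + x}$)
$q{\left(12 \right)} - -49138 = \frac{508}{15 + 508 \cdot 12} - -49138 = \frac{508}{15 + 6096} + 49138 = \frac{508}{6111} + 49138 = \frac{300282826}{6111}$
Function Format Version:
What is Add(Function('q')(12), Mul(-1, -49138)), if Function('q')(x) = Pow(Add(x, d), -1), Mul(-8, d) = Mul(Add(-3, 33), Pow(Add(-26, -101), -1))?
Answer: Rational(300282826, 6111) ≈ 49138.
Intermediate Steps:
d = Rational(15, 508) (d = Mul(Rational(-1, 8), Mul(Add(-3, 33), Pow(Add(-26, -101), -1))) = Mul(Rational(-1, 8), Mul(30, Pow(-127, -1))) = Mul(Rational(-1, 8), Mul(30, Rational(-1, 127))) = Mul(Rational(-1, 8), Rational(-30, 127)) = Rational(15, 508) ≈ 0.029528)
Function('q')(x) = Pow(Add(Rational(15, 508), x), -1) (Function('q')(x) = Pow(Add(x, Rational(15, 508)), -1) = Pow(Add(Rational(15, 508), x), -1))
Add(Function('q')(12), Mul(-1, -49138)) = Add(Mul(508, Pow(Add(15, Mul(508, 12)), -1)), Mul(-1, -49138)) = Add(Mul(508, Pow(Add(15, 6096), -1)), 49138) = Add(Mul(508, Pow(6111, -1)), 49138) = Add(Mul(508, Rational(1, 6111)), 49138) = Add(Rational(508, 6111), 49138) = Rational(300282826, 6111)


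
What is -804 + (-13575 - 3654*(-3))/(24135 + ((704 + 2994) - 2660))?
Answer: -6747235/8391 ≈ -804.10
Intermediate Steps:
-804 + (-13575 - 3654*(-3))/(24135 + ((704 + 2994) - 2660)) = -804 + (-13575 + 10962)/(24135 + (3698 - 2660)) = -804 - 2613/(24135 + 1038) = -804 - 2613/25173 = -804 - 2613*1/25173 = -804 - 871/8391 = -6747235/8391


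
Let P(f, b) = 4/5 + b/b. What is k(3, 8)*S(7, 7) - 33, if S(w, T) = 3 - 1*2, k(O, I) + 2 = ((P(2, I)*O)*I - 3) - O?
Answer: 11/5 ≈ 2.2000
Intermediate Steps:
P(f, b) = 9/5 (P(f, b) = 4*(⅕) + 1 = ⅘ + 1 = 9/5)
k(O, I) = -5 - O + 9*I*O/5 (k(O, I) = -2 + (((9*O/5)*I - 3) - O) = -2 + ((9*I*O/5 - 3) - O) = -2 + ((-3 + 9*I*O/5) - O) = -2 + (-3 - O + 9*I*O/5) = -5 - O + 9*I*O/5)
S(w, T) = 1 (S(w, T) = 3 - 2 = 1)
k(3, 8)*S(7, 7) - 33 = (-5 - 1*3 + (9/5)*8*3)*1 - 33 = (-5 - 3 + 216/5)*1 - 33 = (176/5)*1 - 33 = 176/5 - 33 = 11/5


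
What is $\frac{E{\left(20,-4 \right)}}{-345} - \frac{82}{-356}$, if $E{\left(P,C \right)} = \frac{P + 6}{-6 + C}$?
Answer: $\frac{73039}{307050} \approx 0.23787$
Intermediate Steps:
$E{\left(P,C \right)} = \frac{6 + P}{-6 + C}$
$\frac{E{\left(20,-4 \right)}}{-345} - \frac{82}{-356} = \frac{\frac{1}{-6 - 4} \left(6 + 20\right)}{-345} - \frac{82}{-356} = \frac{1}{-10} \cdot 26 \left(- \frac{1}{345}\right) - - \frac{41}{178} = \left(- \frac{1}{10}\right) 26 \left(- \frac{1}{345}\right) + \frac{41}{178} = \left(- \frac{13}{5}\right) \left(- \frac{1}{345}\right) + \frac{41}{178} = \frac{13}{1725} + \frac{41}{178} = \frac{73039}{307050}$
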